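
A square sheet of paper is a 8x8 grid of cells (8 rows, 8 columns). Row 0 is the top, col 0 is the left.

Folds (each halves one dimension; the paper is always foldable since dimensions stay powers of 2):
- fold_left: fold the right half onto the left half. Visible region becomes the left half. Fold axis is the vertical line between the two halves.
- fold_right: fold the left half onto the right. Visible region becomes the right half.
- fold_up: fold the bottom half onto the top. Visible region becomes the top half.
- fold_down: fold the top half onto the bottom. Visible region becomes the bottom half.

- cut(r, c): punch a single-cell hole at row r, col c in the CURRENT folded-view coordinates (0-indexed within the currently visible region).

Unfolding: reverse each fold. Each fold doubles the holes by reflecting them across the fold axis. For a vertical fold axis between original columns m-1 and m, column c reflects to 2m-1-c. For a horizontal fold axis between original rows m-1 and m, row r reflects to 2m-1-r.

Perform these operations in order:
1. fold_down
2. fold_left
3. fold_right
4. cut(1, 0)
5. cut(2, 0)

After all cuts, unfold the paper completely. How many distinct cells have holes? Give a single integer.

Op 1 fold_down: fold axis h@4; visible region now rows[4,8) x cols[0,8) = 4x8
Op 2 fold_left: fold axis v@4; visible region now rows[4,8) x cols[0,4) = 4x4
Op 3 fold_right: fold axis v@2; visible region now rows[4,8) x cols[2,4) = 4x2
Op 4 cut(1, 0): punch at orig (5,2); cuts so far [(5, 2)]; region rows[4,8) x cols[2,4) = 4x2
Op 5 cut(2, 0): punch at orig (6,2); cuts so far [(5, 2), (6, 2)]; region rows[4,8) x cols[2,4) = 4x2
Unfold 1 (reflect across v@2): 4 holes -> [(5, 1), (5, 2), (6, 1), (6, 2)]
Unfold 2 (reflect across v@4): 8 holes -> [(5, 1), (5, 2), (5, 5), (5, 6), (6, 1), (6, 2), (6, 5), (6, 6)]
Unfold 3 (reflect across h@4): 16 holes -> [(1, 1), (1, 2), (1, 5), (1, 6), (2, 1), (2, 2), (2, 5), (2, 6), (5, 1), (5, 2), (5, 5), (5, 6), (6, 1), (6, 2), (6, 5), (6, 6)]

Answer: 16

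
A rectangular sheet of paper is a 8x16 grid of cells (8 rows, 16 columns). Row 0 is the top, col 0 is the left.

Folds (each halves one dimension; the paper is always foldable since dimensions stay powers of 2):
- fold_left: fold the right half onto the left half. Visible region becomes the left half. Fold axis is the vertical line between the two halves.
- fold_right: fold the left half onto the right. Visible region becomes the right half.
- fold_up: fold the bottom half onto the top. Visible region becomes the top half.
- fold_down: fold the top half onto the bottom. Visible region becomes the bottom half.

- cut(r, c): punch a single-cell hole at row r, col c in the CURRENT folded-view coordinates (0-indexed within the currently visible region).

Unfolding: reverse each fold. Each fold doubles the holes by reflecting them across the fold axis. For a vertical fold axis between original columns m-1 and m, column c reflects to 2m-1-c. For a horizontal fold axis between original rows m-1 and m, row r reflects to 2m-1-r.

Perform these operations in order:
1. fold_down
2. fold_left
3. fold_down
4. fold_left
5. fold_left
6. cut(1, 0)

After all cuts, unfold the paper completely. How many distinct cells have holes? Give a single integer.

Op 1 fold_down: fold axis h@4; visible region now rows[4,8) x cols[0,16) = 4x16
Op 2 fold_left: fold axis v@8; visible region now rows[4,8) x cols[0,8) = 4x8
Op 3 fold_down: fold axis h@6; visible region now rows[6,8) x cols[0,8) = 2x8
Op 4 fold_left: fold axis v@4; visible region now rows[6,8) x cols[0,4) = 2x4
Op 5 fold_left: fold axis v@2; visible region now rows[6,8) x cols[0,2) = 2x2
Op 6 cut(1, 0): punch at orig (7,0); cuts so far [(7, 0)]; region rows[6,8) x cols[0,2) = 2x2
Unfold 1 (reflect across v@2): 2 holes -> [(7, 0), (7, 3)]
Unfold 2 (reflect across v@4): 4 holes -> [(7, 0), (7, 3), (7, 4), (7, 7)]
Unfold 3 (reflect across h@6): 8 holes -> [(4, 0), (4, 3), (4, 4), (4, 7), (7, 0), (7, 3), (7, 4), (7, 7)]
Unfold 4 (reflect across v@8): 16 holes -> [(4, 0), (4, 3), (4, 4), (4, 7), (4, 8), (4, 11), (4, 12), (4, 15), (7, 0), (7, 3), (7, 4), (7, 7), (7, 8), (7, 11), (7, 12), (7, 15)]
Unfold 5 (reflect across h@4): 32 holes -> [(0, 0), (0, 3), (0, 4), (0, 7), (0, 8), (0, 11), (0, 12), (0, 15), (3, 0), (3, 3), (3, 4), (3, 7), (3, 8), (3, 11), (3, 12), (3, 15), (4, 0), (4, 3), (4, 4), (4, 7), (4, 8), (4, 11), (4, 12), (4, 15), (7, 0), (7, 3), (7, 4), (7, 7), (7, 8), (7, 11), (7, 12), (7, 15)]

Answer: 32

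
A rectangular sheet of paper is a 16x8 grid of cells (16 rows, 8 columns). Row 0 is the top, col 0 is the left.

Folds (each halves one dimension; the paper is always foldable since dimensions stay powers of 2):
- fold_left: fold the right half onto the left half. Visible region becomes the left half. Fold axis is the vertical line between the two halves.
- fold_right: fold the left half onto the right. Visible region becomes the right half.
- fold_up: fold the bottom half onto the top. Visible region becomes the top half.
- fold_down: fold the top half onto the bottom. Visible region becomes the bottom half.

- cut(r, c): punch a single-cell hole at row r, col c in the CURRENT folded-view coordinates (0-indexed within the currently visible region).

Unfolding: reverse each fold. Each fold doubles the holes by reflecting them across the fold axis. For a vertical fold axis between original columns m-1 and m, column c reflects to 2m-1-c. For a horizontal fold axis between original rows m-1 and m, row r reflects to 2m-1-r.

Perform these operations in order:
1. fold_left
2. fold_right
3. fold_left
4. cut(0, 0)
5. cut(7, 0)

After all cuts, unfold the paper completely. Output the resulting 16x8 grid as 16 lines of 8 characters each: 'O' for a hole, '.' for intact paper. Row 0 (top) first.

Op 1 fold_left: fold axis v@4; visible region now rows[0,16) x cols[0,4) = 16x4
Op 2 fold_right: fold axis v@2; visible region now rows[0,16) x cols[2,4) = 16x2
Op 3 fold_left: fold axis v@3; visible region now rows[0,16) x cols[2,3) = 16x1
Op 4 cut(0, 0): punch at orig (0,2); cuts so far [(0, 2)]; region rows[0,16) x cols[2,3) = 16x1
Op 5 cut(7, 0): punch at orig (7,2); cuts so far [(0, 2), (7, 2)]; region rows[0,16) x cols[2,3) = 16x1
Unfold 1 (reflect across v@3): 4 holes -> [(0, 2), (0, 3), (7, 2), (7, 3)]
Unfold 2 (reflect across v@2): 8 holes -> [(0, 0), (0, 1), (0, 2), (0, 3), (7, 0), (7, 1), (7, 2), (7, 3)]
Unfold 3 (reflect across v@4): 16 holes -> [(0, 0), (0, 1), (0, 2), (0, 3), (0, 4), (0, 5), (0, 6), (0, 7), (7, 0), (7, 1), (7, 2), (7, 3), (7, 4), (7, 5), (7, 6), (7, 7)]

Answer: OOOOOOOO
........
........
........
........
........
........
OOOOOOOO
........
........
........
........
........
........
........
........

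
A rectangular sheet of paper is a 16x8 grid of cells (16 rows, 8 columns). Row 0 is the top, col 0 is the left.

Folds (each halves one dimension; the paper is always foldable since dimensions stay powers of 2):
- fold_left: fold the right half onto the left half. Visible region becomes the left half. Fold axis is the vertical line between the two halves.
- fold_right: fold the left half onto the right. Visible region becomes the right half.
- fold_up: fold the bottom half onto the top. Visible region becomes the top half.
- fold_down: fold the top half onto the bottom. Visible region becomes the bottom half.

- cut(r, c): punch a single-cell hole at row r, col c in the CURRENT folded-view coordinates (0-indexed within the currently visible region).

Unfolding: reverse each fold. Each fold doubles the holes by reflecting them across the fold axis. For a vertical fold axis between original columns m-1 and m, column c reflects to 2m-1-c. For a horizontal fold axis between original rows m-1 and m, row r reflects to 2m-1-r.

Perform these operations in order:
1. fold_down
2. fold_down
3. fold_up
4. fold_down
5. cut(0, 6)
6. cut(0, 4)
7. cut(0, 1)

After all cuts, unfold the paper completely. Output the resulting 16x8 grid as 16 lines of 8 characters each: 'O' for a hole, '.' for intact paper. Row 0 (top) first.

Answer: .O..O.O.
.O..O.O.
.O..O.O.
.O..O.O.
.O..O.O.
.O..O.O.
.O..O.O.
.O..O.O.
.O..O.O.
.O..O.O.
.O..O.O.
.O..O.O.
.O..O.O.
.O..O.O.
.O..O.O.
.O..O.O.

Derivation:
Op 1 fold_down: fold axis h@8; visible region now rows[8,16) x cols[0,8) = 8x8
Op 2 fold_down: fold axis h@12; visible region now rows[12,16) x cols[0,8) = 4x8
Op 3 fold_up: fold axis h@14; visible region now rows[12,14) x cols[0,8) = 2x8
Op 4 fold_down: fold axis h@13; visible region now rows[13,14) x cols[0,8) = 1x8
Op 5 cut(0, 6): punch at orig (13,6); cuts so far [(13, 6)]; region rows[13,14) x cols[0,8) = 1x8
Op 6 cut(0, 4): punch at orig (13,4); cuts so far [(13, 4), (13, 6)]; region rows[13,14) x cols[0,8) = 1x8
Op 7 cut(0, 1): punch at orig (13,1); cuts so far [(13, 1), (13, 4), (13, 6)]; region rows[13,14) x cols[0,8) = 1x8
Unfold 1 (reflect across h@13): 6 holes -> [(12, 1), (12, 4), (12, 6), (13, 1), (13, 4), (13, 6)]
Unfold 2 (reflect across h@14): 12 holes -> [(12, 1), (12, 4), (12, 6), (13, 1), (13, 4), (13, 6), (14, 1), (14, 4), (14, 6), (15, 1), (15, 4), (15, 6)]
Unfold 3 (reflect across h@12): 24 holes -> [(8, 1), (8, 4), (8, 6), (9, 1), (9, 4), (9, 6), (10, 1), (10, 4), (10, 6), (11, 1), (11, 4), (11, 6), (12, 1), (12, 4), (12, 6), (13, 1), (13, 4), (13, 6), (14, 1), (14, 4), (14, 6), (15, 1), (15, 4), (15, 6)]
Unfold 4 (reflect across h@8): 48 holes -> [(0, 1), (0, 4), (0, 6), (1, 1), (1, 4), (1, 6), (2, 1), (2, 4), (2, 6), (3, 1), (3, 4), (3, 6), (4, 1), (4, 4), (4, 6), (5, 1), (5, 4), (5, 6), (6, 1), (6, 4), (6, 6), (7, 1), (7, 4), (7, 6), (8, 1), (8, 4), (8, 6), (9, 1), (9, 4), (9, 6), (10, 1), (10, 4), (10, 6), (11, 1), (11, 4), (11, 6), (12, 1), (12, 4), (12, 6), (13, 1), (13, 4), (13, 6), (14, 1), (14, 4), (14, 6), (15, 1), (15, 4), (15, 6)]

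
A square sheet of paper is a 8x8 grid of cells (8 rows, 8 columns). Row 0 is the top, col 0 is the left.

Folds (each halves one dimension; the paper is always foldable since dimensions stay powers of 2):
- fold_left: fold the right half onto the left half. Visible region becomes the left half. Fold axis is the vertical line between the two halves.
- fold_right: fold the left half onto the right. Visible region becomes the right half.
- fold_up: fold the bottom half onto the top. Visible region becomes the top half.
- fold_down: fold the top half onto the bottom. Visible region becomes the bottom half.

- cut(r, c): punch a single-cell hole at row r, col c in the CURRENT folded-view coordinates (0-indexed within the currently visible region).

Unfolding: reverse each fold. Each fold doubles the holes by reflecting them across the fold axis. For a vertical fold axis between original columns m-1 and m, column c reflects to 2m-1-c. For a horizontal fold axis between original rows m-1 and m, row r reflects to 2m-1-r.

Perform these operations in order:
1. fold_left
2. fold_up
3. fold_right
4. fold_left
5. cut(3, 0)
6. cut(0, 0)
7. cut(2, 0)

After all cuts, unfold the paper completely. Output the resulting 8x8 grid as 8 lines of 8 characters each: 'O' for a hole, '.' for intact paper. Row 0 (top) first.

Answer: OOOOOOOO
........
OOOOOOOO
OOOOOOOO
OOOOOOOO
OOOOOOOO
........
OOOOOOOO

Derivation:
Op 1 fold_left: fold axis v@4; visible region now rows[0,8) x cols[0,4) = 8x4
Op 2 fold_up: fold axis h@4; visible region now rows[0,4) x cols[0,4) = 4x4
Op 3 fold_right: fold axis v@2; visible region now rows[0,4) x cols[2,4) = 4x2
Op 4 fold_left: fold axis v@3; visible region now rows[0,4) x cols[2,3) = 4x1
Op 5 cut(3, 0): punch at orig (3,2); cuts so far [(3, 2)]; region rows[0,4) x cols[2,3) = 4x1
Op 6 cut(0, 0): punch at orig (0,2); cuts so far [(0, 2), (3, 2)]; region rows[0,4) x cols[2,3) = 4x1
Op 7 cut(2, 0): punch at orig (2,2); cuts so far [(0, 2), (2, 2), (3, 2)]; region rows[0,4) x cols[2,3) = 4x1
Unfold 1 (reflect across v@3): 6 holes -> [(0, 2), (0, 3), (2, 2), (2, 3), (3, 2), (3, 3)]
Unfold 2 (reflect across v@2): 12 holes -> [(0, 0), (0, 1), (0, 2), (0, 3), (2, 0), (2, 1), (2, 2), (2, 3), (3, 0), (3, 1), (3, 2), (3, 3)]
Unfold 3 (reflect across h@4): 24 holes -> [(0, 0), (0, 1), (0, 2), (0, 3), (2, 0), (2, 1), (2, 2), (2, 3), (3, 0), (3, 1), (3, 2), (3, 3), (4, 0), (4, 1), (4, 2), (4, 3), (5, 0), (5, 1), (5, 2), (5, 3), (7, 0), (7, 1), (7, 2), (7, 3)]
Unfold 4 (reflect across v@4): 48 holes -> [(0, 0), (0, 1), (0, 2), (0, 3), (0, 4), (0, 5), (0, 6), (0, 7), (2, 0), (2, 1), (2, 2), (2, 3), (2, 4), (2, 5), (2, 6), (2, 7), (3, 0), (3, 1), (3, 2), (3, 3), (3, 4), (3, 5), (3, 6), (3, 7), (4, 0), (4, 1), (4, 2), (4, 3), (4, 4), (4, 5), (4, 6), (4, 7), (5, 0), (5, 1), (5, 2), (5, 3), (5, 4), (5, 5), (5, 6), (5, 7), (7, 0), (7, 1), (7, 2), (7, 3), (7, 4), (7, 5), (7, 6), (7, 7)]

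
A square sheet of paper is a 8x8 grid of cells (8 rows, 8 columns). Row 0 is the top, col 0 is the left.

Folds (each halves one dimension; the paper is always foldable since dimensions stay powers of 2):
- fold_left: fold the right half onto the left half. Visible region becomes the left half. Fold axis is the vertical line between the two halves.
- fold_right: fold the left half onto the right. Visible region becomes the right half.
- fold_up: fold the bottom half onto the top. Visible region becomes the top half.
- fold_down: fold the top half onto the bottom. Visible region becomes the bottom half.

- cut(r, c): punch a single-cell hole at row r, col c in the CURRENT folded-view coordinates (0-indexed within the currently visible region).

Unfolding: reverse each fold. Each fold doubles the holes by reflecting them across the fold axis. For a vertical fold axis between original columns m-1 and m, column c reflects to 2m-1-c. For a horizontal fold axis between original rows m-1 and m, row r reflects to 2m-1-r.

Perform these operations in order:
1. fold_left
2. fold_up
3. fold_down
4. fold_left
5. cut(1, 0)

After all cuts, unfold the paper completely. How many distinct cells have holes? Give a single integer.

Op 1 fold_left: fold axis v@4; visible region now rows[0,8) x cols[0,4) = 8x4
Op 2 fold_up: fold axis h@4; visible region now rows[0,4) x cols[0,4) = 4x4
Op 3 fold_down: fold axis h@2; visible region now rows[2,4) x cols[0,4) = 2x4
Op 4 fold_left: fold axis v@2; visible region now rows[2,4) x cols[0,2) = 2x2
Op 5 cut(1, 0): punch at orig (3,0); cuts so far [(3, 0)]; region rows[2,4) x cols[0,2) = 2x2
Unfold 1 (reflect across v@2): 2 holes -> [(3, 0), (3, 3)]
Unfold 2 (reflect across h@2): 4 holes -> [(0, 0), (0, 3), (3, 0), (3, 3)]
Unfold 3 (reflect across h@4): 8 holes -> [(0, 0), (0, 3), (3, 0), (3, 3), (4, 0), (4, 3), (7, 0), (7, 3)]
Unfold 4 (reflect across v@4): 16 holes -> [(0, 0), (0, 3), (0, 4), (0, 7), (3, 0), (3, 3), (3, 4), (3, 7), (4, 0), (4, 3), (4, 4), (4, 7), (7, 0), (7, 3), (7, 4), (7, 7)]

Answer: 16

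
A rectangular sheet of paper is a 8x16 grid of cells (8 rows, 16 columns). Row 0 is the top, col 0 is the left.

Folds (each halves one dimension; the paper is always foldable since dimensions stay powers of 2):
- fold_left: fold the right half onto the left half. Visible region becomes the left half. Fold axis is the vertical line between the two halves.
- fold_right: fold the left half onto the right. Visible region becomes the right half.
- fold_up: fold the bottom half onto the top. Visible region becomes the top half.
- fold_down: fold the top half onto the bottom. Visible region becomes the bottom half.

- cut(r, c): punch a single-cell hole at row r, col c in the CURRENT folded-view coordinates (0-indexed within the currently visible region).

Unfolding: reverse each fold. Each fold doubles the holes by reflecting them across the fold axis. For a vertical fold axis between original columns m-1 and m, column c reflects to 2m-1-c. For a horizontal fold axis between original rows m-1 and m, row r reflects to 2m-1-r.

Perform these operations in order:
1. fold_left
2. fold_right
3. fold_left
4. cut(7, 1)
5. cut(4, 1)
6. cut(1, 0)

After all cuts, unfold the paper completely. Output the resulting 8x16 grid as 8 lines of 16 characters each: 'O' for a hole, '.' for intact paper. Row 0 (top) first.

Op 1 fold_left: fold axis v@8; visible region now rows[0,8) x cols[0,8) = 8x8
Op 2 fold_right: fold axis v@4; visible region now rows[0,8) x cols[4,8) = 8x4
Op 3 fold_left: fold axis v@6; visible region now rows[0,8) x cols[4,6) = 8x2
Op 4 cut(7, 1): punch at orig (7,5); cuts so far [(7, 5)]; region rows[0,8) x cols[4,6) = 8x2
Op 5 cut(4, 1): punch at orig (4,5); cuts so far [(4, 5), (7, 5)]; region rows[0,8) x cols[4,6) = 8x2
Op 6 cut(1, 0): punch at orig (1,4); cuts so far [(1, 4), (4, 5), (7, 5)]; region rows[0,8) x cols[4,6) = 8x2
Unfold 1 (reflect across v@6): 6 holes -> [(1, 4), (1, 7), (4, 5), (4, 6), (7, 5), (7, 6)]
Unfold 2 (reflect across v@4): 12 holes -> [(1, 0), (1, 3), (1, 4), (1, 7), (4, 1), (4, 2), (4, 5), (4, 6), (7, 1), (7, 2), (7, 5), (7, 6)]
Unfold 3 (reflect across v@8): 24 holes -> [(1, 0), (1, 3), (1, 4), (1, 7), (1, 8), (1, 11), (1, 12), (1, 15), (4, 1), (4, 2), (4, 5), (4, 6), (4, 9), (4, 10), (4, 13), (4, 14), (7, 1), (7, 2), (7, 5), (7, 6), (7, 9), (7, 10), (7, 13), (7, 14)]

Answer: ................
O..OO..OO..OO..O
................
................
.OO..OO..OO..OO.
................
................
.OO..OO..OO..OO.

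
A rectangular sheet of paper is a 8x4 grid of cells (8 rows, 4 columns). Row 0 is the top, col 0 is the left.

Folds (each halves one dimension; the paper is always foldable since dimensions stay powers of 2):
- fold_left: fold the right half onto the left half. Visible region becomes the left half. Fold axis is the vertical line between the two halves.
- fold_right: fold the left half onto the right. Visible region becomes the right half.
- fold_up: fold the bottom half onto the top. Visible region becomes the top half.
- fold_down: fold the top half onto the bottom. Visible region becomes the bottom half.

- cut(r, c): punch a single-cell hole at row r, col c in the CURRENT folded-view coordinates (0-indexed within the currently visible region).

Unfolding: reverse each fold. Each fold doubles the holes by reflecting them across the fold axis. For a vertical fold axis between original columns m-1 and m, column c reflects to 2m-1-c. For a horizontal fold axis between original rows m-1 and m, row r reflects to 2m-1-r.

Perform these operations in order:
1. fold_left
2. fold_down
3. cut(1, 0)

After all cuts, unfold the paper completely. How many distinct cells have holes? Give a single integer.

Op 1 fold_left: fold axis v@2; visible region now rows[0,8) x cols[0,2) = 8x2
Op 2 fold_down: fold axis h@4; visible region now rows[4,8) x cols[0,2) = 4x2
Op 3 cut(1, 0): punch at orig (5,0); cuts so far [(5, 0)]; region rows[4,8) x cols[0,2) = 4x2
Unfold 1 (reflect across h@4): 2 holes -> [(2, 0), (5, 0)]
Unfold 2 (reflect across v@2): 4 holes -> [(2, 0), (2, 3), (5, 0), (5, 3)]

Answer: 4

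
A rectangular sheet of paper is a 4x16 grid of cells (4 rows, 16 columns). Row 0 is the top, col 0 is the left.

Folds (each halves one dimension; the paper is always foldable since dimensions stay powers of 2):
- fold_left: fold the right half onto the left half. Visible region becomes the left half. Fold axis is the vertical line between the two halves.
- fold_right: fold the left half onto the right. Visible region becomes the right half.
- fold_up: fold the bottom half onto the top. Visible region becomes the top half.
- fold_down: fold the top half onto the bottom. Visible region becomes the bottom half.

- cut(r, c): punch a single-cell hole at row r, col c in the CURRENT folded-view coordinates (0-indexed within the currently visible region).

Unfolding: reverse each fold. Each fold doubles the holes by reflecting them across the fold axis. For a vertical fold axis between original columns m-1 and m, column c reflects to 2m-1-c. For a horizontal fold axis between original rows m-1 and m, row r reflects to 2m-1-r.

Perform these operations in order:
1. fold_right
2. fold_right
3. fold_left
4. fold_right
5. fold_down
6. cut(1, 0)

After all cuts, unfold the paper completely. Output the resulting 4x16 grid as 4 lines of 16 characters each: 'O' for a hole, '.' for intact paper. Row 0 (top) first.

Op 1 fold_right: fold axis v@8; visible region now rows[0,4) x cols[8,16) = 4x8
Op 2 fold_right: fold axis v@12; visible region now rows[0,4) x cols[12,16) = 4x4
Op 3 fold_left: fold axis v@14; visible region now rows[0,4) x cols[12,14) = 4x2
Op 4 fold_right: fold axis v@13; visible region now rows[0,4) x cols[13,14) = 4x1
Op 5 fold_down: fold axis h@2; visible region now rows[2,4) x cols[13,14) = 2x1
Op 6 cut(1, 0): punch at orig (3,13); cuts so far [(3, 13)]; region rows[2,4) x cols[13,14) = 2x1
Unfold 1 (reflect across h@2): 2 holes -> [(0, 13), (3, 13)]
Unfold 2 (reflect across v@13): 4 holes -> [(0, 12), (0, 13), (3, 12), (3, 13)]
Unfold 3 (reflect across v@14): 8 holes -> [(0, 12), (0, 13), (0, 14), (0, 15), (3, 12), (3, 13), (3, 14), (3, 15)]
Unfold 4 (reflect across v@12): 16 holes -> [(0, 8), (0, 9), (0, 10), (0, 11), (0, 12), (0, 13), (0, 14), (0, 15), (3, 8), (3, 9), (3, 10), (3, 11), (3, 12), (3, 13), (3, 14), (3, 15)]
Unfold 5 (reflect across v@8): 32 holes -> [(0, 0), (0, 1), (0, 2), (0, 3), (0, 4), (0, 5), (0, 6), (0, 7), (0, 8), (0, 9), (0, 10), (0, 11), (0, 12), (0, 13), (0, 14), (0, 15), (3, 0), (3, 1), (3, 2), (3, 3), (3, 4), (3, 5), (3, 6), (3, 7), (3, 8), (3, 9), (3, 10), (3, 11), (3, 12), (3, 13), (3, 14), (3, 15)]

Answer: OOOOOOOOOOOOOOOO
................
................
OOOOOOOOOOOOOOOO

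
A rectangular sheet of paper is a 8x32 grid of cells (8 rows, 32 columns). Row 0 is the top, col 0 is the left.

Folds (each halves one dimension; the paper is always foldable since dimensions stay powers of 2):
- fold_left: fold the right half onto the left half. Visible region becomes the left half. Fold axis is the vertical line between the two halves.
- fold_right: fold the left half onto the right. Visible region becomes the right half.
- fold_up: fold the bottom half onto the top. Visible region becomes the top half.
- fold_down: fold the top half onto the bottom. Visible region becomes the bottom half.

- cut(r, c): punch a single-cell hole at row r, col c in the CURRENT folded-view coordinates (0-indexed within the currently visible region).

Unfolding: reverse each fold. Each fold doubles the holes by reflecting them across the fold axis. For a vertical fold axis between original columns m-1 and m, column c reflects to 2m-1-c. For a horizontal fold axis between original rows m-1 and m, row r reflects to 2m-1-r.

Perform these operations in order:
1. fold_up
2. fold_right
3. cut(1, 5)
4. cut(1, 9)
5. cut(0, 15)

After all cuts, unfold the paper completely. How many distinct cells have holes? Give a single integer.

Answer: 12

Derivation:
Op 1 fold_up: fold axis h@4; visible region now rows[0,4) x cols[0,32) = 4x32
Op 2 fold_right: fold axis v@16; visible region now rows[0,4) x cols[16,32) = 4x16
Op 3 cut(1, 5): punch at orig (1,21); cuts so far [(1, 21)]; region rows[0,4) x cols[16,32) = 4x16
Op 4 cut(1, 9): punch at orig (1,25); cuts so far [(1, 21), (1, 25)]; region rows[0,4) x cols[16,32) = 4x16
Op 5 cut(0, 15): punch at orig (0,31); cuts so far [(0, 31), (1, 21), (1, 25)]; region rows[0,4) x cols[16,32) = 4x16
Unfold 1 (reflect across v@16): 6 holes -> [(0, 0), (0, 31), (1, 6), (1, 10), (1, 21), (1, 25)]
Unfold 2 (reflect across h@4): 12 holes -> [(0, 0), (0, 31), (1, 6), (1, 10), (1, 21), (1, 25), (6, 6), (6, 10), (6, 21), (6, 25), (7, 0), (7, 31)]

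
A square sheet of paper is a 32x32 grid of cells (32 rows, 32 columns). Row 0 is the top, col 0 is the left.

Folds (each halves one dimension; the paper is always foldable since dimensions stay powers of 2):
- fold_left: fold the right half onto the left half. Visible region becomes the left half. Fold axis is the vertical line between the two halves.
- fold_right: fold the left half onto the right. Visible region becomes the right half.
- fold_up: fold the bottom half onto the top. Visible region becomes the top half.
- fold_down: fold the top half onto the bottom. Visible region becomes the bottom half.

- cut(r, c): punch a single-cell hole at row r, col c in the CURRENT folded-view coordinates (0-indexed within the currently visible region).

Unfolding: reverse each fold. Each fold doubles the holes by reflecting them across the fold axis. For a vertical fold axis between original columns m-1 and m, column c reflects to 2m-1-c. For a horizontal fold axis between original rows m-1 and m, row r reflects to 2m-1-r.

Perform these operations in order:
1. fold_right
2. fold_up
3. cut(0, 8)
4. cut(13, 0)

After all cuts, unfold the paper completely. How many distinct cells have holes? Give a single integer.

Answer: 8

Derivation:
Op 1 fold_right: fold axis v@16; visible region now rows[0,32) x cols[16,32) = 32x16
Op 2 fold_up: fold axis h@16; visible region now rows[0,16) x cols[16,32) = 16x16
Op 3 cut(0, 8): punch at orig (0,24); cuts so far [(0, 24)]; region rows[0,16) x cols[16,32) = 16x16
Op 4 cut(13, 0): punch at orig (13,16); cuts so far [(0, 24), (13, 16)]; region rows[0,16) x cols[16,32) = 16x16
Unfold 1 (reflect across h@16): 4 holes -> [(0, 24), (13, 16), (18, 16), (31, 24)]
Unfold 2 (reflect across v@16): 8 holes -> [(0, 7), (0, 24), (13, 15), (13, 16), (18, 15), (18, 16), (31, 7), (31, 24)]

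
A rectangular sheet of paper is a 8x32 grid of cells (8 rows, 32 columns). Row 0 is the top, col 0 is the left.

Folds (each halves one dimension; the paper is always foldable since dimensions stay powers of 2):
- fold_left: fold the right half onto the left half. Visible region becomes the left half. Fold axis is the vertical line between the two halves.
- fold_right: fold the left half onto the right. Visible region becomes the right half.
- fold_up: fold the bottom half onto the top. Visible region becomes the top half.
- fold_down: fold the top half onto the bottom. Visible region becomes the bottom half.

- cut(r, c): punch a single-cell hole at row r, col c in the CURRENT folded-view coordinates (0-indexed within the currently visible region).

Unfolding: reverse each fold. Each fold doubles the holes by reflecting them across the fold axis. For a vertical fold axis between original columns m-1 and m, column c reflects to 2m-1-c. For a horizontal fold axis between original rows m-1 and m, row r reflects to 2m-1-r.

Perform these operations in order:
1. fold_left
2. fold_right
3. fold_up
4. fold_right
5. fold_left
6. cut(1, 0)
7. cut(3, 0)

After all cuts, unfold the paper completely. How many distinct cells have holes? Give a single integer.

Op 1 fold_left: fold axis v@16; visible region now rows[0,8) x cols[0,16) = 8x16
Op 2 fold_right: fold axis v@8; visible region now rows[0,8) x cols[8,16) = 8x8
Op 3 fold_up: fold axis h@4; visible region now rows[0,4) x cols[8,16) = 4x8
Op 4 fold_right: fold axis v@12; visible region now rows[0,4) x cols[12,16) = 4x4
Op 5 fold_left: fold axis v@14; visible region now rows[0,4) x cols[12,14) = 4x2
Op 6 cut(1, 0): punch at orig (1,12); cuts so far [(1, 12)]; region rows[0,4) x cols[12,14) = 4x2
Op 7 cut(3, 0): punch at orig (3,12); cuts so far [(1, 12), (3, 12)]; region rows[0,4) x cols[12,14) = 4x2
Unfold 1 (reflect across v@14): 4 holes -> [(1, 12), (1, 15), (3, 12), (3, 15)]
Unfold 2 (reflect across v@12): 8 holes -> [(1, 8), (1, 11), (1, 12), (1, 15), (3, 8), (3, 11), (3, 12), (3, 15)]
Unfold 3 (reflect across h@4): 16 holes -> [(1, 8), (1, 11), (1, 12), (1, 15), (3, 8), (3, 11), (3, 12), (3, 15), (4, 8), (4, 11), (4, 12), (4, 15), (6, 8), (6, 11), (6, 12), (6, 15)]
Unfold 4 (reflect across v@8): 32 holes -> [(1, 0), (1, 3), (1, 4), (1, 7), (1, 8), (1, 11), (1, 12), (1, 15), (3, 0), (3, 3), (3, 4), (3, 7), (3, 8), (3, 11), (3, 12), (3, 15), (4, 0), (4, 3), (4, 4), (4, 7), (4, 8), (4, 11), (4, 12), (4, 15), (6, 0), (6, 3), (6, 4), (6, 7), (6, 8), (6, 11), (6, 12), (6, 15)]
Unfold 5 (reflect across v@16): 64 holes -> [(1, 0), (1, 3), (1, 4), (1, 7), (1, 8), (1, 11), (1, 12), (1, 15), (1, 16), (1, 19), (1, 20), (1, 23), (1, 24), (1, 27), (1, 28), (1, 31), (3, 0), (3, 3), (3, 4), (3, 7), (3, 8), (3, 11), (3, 12), (3, 15), (3, 16), (3, 19), (3, 20), (3, 23), (3, 24), (3, 27), (3, 28), (3, 31), (4, 0), (4, 3), (4, 4), (4, 7), (4, 8), (4, 11), (4, 12), (4, 15), (4, 16), (4, 19), (4, 20), (4, 23), (4, 24), (4, 27), (4, 28), (4, 31), (6, 0), (6, 3), (6, 4), (6, 7), (6, 8), (6, 11), (6, 12), (6, 15), (6, 16), (6, 19), (6, 20), (6, 23), (6, 24), (6, 27), (6, 28), (6, 31)]

Answer: 64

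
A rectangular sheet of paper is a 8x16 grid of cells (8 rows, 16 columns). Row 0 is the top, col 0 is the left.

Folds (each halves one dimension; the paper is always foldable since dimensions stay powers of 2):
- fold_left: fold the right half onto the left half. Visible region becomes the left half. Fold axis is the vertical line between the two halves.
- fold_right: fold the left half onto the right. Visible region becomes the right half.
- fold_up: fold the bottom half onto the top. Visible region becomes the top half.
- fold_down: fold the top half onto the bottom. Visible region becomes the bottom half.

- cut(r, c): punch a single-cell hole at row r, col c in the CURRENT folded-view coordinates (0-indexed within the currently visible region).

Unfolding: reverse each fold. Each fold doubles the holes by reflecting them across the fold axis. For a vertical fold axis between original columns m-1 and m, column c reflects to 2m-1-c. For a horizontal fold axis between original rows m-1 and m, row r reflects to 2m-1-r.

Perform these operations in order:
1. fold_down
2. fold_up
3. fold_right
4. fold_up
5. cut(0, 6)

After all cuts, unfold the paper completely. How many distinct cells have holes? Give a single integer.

Answer: 16

Derivation:
Op 1 fold_down: fold axis h@4; visible region now rows[4,8) x cols[0,16) = 4x16
Op 2 fold_up: fold axis h@6; visible region now rows[4,6) x cols[0,16) = 2x16
Op 3 fold_right: fold axis v@8; visible region now rows[4,6) x cols[8,16) = 2x8
Op 4 fold_up: fold axis h@5; visible region now rows[4,5) x cols[8,16) = 1x8
Op 5 cut(0, 6): punch at orig (4,14); cuts so far [(4, 14)]; region rows[4,5) x cols[8,16) = 1x8
Unfold 1 (reflect across h@5): 2 holes -> [(4, 14), (5, 14)]
Unfold 2 (reflect across v@8): 4 holes -> [(4, 1), (4, 14), (5, 1), (5, 14)]
Unfold 3 (reflect across h@6): 8 holes -> [(4, 1), (4, 14), (5, 1), (5, 14), (6, 1), (6, 14), (7, 1), (7, 14)]
Unfold 4 (reflect across h@4): 16 holes -> [(0, 1), (0, 14), (1, 1), (1, 14), (2, 1), (2, 14), (3, 1), (3, 14), (4, 1), (4, 14), (5, 1), (5, 14), (6, 1), (6, 14), (7, 1), (7, 14)]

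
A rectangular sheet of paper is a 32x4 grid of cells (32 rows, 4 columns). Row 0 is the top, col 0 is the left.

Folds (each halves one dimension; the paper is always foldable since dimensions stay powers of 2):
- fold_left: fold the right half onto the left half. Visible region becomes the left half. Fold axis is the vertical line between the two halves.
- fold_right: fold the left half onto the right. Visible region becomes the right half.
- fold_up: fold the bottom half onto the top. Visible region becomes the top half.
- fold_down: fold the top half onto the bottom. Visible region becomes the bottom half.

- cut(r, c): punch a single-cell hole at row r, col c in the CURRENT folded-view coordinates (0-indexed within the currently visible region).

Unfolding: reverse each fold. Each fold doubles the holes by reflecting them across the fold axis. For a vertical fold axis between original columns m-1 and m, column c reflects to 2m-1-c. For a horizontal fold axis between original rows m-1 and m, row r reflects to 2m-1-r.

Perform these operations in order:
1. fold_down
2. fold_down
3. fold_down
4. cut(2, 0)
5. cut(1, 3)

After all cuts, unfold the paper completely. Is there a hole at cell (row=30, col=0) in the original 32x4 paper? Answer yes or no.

Answer: yes

Derivation:
Op 1 fold_down: fold axis h@16; visible region now rows[16,32) x cols[0,4) = 16x4
Op 2 fold_down: fold axis h@24; visible region now rows[24,32) x cols[0,4) = 8x4
Op 3 fold_down: fold axis h@28; visible region now rows[28,32) x cols[0,4) = 4x4
Op 4 cut(2, 0): punch at orig (30,0); cuts so far [(30, 0)]; region rows[28,32) x cols[0,4) = 4x4
Op 5 cut(1, 3): punch at orig (29,3); cuts so far [(29, 3), (30, 0)]; region rows[28,32) x cols[0,4) = 4x4
Unfold 1 (reflect across h@28): 4 holes -> [(25, 0), (26, 3), (29, 3), (30, 0)]
Unfold 2 (reflect across h@24): 8 holes -> [(17, 0), (18, 3), (21, 3), (22, 0), (25, 0), (26, 3), (29, 3), (30, 0)]
Unfold 3 (reflect across h@16): 16 holes -> [(1, 0), (2, 3), (5, 3), (6, 0), (9, 0), (10, 3), (13, 3), (14, 0), (17, 0), (18, 3), (21, 3), (22, 0), (25, 0), (26, 3), (29, 3), (30, 0)]
Holes: [(1, 0), (2, 3), (5, 3), (6, 0), (9, 0), (10, 3), (13, 3), (14, 0), (17, 0), (18, 3), (21, 3), (22, 0), (25, 0), (26, 3), (29, 3), (30, 0)]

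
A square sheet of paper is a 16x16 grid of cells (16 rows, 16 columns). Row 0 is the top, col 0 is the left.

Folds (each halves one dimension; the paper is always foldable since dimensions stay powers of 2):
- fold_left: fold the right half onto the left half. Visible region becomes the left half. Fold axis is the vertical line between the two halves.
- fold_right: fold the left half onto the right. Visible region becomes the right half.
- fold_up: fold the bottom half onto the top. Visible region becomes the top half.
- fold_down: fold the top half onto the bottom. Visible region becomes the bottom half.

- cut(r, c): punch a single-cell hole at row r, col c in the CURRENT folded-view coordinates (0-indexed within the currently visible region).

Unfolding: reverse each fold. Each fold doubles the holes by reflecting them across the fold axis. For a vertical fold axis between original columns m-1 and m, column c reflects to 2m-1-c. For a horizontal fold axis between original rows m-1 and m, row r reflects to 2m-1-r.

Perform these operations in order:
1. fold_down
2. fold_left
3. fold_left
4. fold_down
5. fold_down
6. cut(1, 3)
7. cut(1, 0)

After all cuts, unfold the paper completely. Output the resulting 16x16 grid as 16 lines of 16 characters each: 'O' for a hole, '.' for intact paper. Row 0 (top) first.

Answer: O..OO..OO..OO..O
................
................
O..OO..OO..OO..O
O..OO..OO..OO..O
................
................
O..OO..OO..OO..O
O..OO..OO..OO..O
................
................
O..OO..OO..OO..O
O..OO..OO..OO..O
................
................
O..OO..OO..OO..O

Derivation:
Op 1 fold_down: fold axis h@8; visible region now rows[8,16) x cols[0,16) = 8x16
Op 2 fold_left: fold axis v@8; visible region now rows[8,16) x cols[0,8) = 8x8
Op 3 fold_left: fold axis v@4; visible region now rows[8,16) x cols[0,4) = 8x4
Op 4 fold_down: fold axis h@12; visible region now rows[12,16) x cols[0,4) = 4x4
Op 5 fold_down: fold axis h@14; visible region now rows[14,16) x cols[0,4) = 2x4
Op 6 cut(1, 3): punch at orig (15,3); cuts so far [(15, 3)]; region rows[14,16) x cols[0,4) = 2x4
Op 7 cut(1, 0): punch at orig (15,0); cuts so far [(15, 0), (15, 3)]; region rows[14,16) x cols[0,4) = 2x4
Unfold 1 (reflect across h@14): 4 holes -> [(12, 0), (12, 3), (15, 0), (15, 3)]
Unfold 2 (reflect across h@12): 8 holes -> [(8, 0), (8, 3), (11, 0), (11, 3), (12, 0), (12, 3), (15, 0), (15, 3)]
Unfold 3 (reflect across v@4): 16 holes -> [(8, 0), (8, 3), (8, 4), (8, 7), (11, 0), (11, 3), (11, 4), (11, 7), (12, 0), (12, 3), (12, 4), (12, 7), (15, 0), (15, 3), (15, 4), (15, 7)]
Unfold 4 (reflect across v@8): 32 holes -> [(8, 0), (8, 3), (8, 4), (8, 7), (8, 8), (8, 11), (8, 12), (8, 15), (11, 0), (11, 3), (11, 4), (11, 7), (11, 8), (11, 11), (11, 12), (11, 15), (12, 0), (12, 3), (12, 4), (12, 7), (12, 8), (12, 11), (12, 12), (12, 15), (15, 0), (15, 3), (15, 4), (15, 7), (15, 8), (15, 11), (15, 12), (15, 15)]
Unfold 5 (reflect across h@8): 64 holes -> [(0, 0), (0, 3), (0, 4), (0, 7), (0, 8), (0, 11), (0, 12), (0, 15), (3, 0), (3, 3), (3, 4), (3, 7), (3, 8), (3, 11), (3, 12), (3, 15), (4, 0), (4, 3), (4, 4), (4, 7), (4, 8), (4, 11), (4, 12), (4, 15), (7, 0), (7, 3), (7, 4), (7, 7), (7, 8), (7, 11), (7, 12), (7, 15), (8, 0), (8, 3), (8, 4), (8, 7), (8, 8), (8, 11), (8, 12), (8, 15), (11, 0), (11, 3), (11, 4), (11, 7), (11, 8), (11, 11), (11, 12), (11, 15), (12, 0), (12, 3), (12, 4), (12, 7), (12, 8), (12, 11), (12, 12), (12, 15), (15, 0), (15, 3), (15, 4), (15, 7), (15, 8), (15, 11), (15, 12), (15, 15)]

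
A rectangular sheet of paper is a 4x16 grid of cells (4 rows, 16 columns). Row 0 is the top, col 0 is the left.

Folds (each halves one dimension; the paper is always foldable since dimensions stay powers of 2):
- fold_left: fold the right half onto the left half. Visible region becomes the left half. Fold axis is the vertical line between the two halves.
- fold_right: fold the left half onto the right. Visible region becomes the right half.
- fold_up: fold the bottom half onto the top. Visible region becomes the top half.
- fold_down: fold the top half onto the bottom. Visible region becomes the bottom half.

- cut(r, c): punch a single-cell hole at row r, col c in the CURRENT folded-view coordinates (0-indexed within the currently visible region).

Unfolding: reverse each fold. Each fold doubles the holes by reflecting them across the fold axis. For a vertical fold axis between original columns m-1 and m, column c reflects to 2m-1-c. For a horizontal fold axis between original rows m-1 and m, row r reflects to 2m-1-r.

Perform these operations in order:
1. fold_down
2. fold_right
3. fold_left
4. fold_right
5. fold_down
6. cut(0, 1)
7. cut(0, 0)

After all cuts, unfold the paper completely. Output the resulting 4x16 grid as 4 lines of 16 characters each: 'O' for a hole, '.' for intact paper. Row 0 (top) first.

Answer: OOOOOOOOOOOOOOOO
OOOOOOOOOOOOOOOO
OOOOOOOOOOOOOOOO
OOOOOOOOOOOOOOOO

Derivation:
Op 1 fold_down: fold axis h@2; visible region now rows[2,4) x cols[0,16) = 2x16
Op 2 fold_right: fold axis v@8; visible region now rows[2,4) x cols[8,16) = 2x8
Op 3 fold_left: fold axis v@12; visible region now rows[2,4) x cols[8,12) = 2x4
Op 4 fold_right: fold axis v@10; visible region now rows[2,4) x cols[10,12) = 2x2
Op 5 fold_down: fold axis h@3; visible region now rows[3,4) x cols[10,12) = 1x2
Op 6 cut(0, 1): punch at orig (3,11); cuts so far [(3, 11)]; region rows[3,4) x cols[10,12) = 1x2
Op 7 cut(0, 0): punch at orig (3,10); cuts so far [(3, 10), (3, 11)]; region rows[3,4) x cols[10,12) = 1x2
Unfold 1 (reflect across h@3): 4 holes -> [(2, 10), (2, 11), (3, 10), (3, 11)]
Unfold 2 (reflect across v@10): 8 holes -> [(2, 8), (2, 9), (2, 10), (2, 11), (3, 8), (3, 9), (3, 10), (3, 11)]
Unfold 3 (reflect across v@12): 16 holes -> [(2, 8), (2, 9), (2, 10), (2, 11), (2, 12), (2, 13), (2, 14), (2, 15), (3, 8), (3, 9), (3, 10), (3, 11), (3, 12), (3, 13), (3, 14), (3, 15)]
Unfold 4 (reflect across v@8): 32 holes -> [(2, 0), (2, 1), (2, 2), (2, 3), (2, 4), (2, 5), (2, 6), (2, 7), (2, 8), (2, 9), (2, 10), (2, 11), (2, 12), (2, 13), (2, 14), (2, 15), (3, 0), (3, 1), (3, 2), (3, 3), (3, 4), (3, 5), (3, 6), (3, 7), (3, 8), (3, 9), (3, 10), (3, 11), (3, 12), (3, 13), (3, 14), (3, 15)]
Unfold 5 (reflect across h@2): 64 holes -> [(0, 0), (0, 1), (0, 2), (0, 3), (0, 4), (0, 5), (0, 6), (0, 7), (0, 8), (0, 9), (0, 10), (0, 11), (0, 12), (0, 13), (0, 14), (0, 15), (1, 0), (1, 1), (1, 2), (1, 3), (1, 4), (1, 5), (1, 6), (1, 7), (1, 8), (1, 9), (1, 10), (1, 11), (1, 12), (1, 13), (1, 14), (1, 15), (2, 0), (2, 1), (2, 2), (2, 3), (2, 4), (2, 5), (2, 6), (2, 7), (2, 8), (2, 9), (2, 10), (2, 11), (2, 12), (2, 13), (2, 14), (2, 15), (3, 0), (3, 1), (3, 2), (3, 3), (3, 4), (3, 5), (3, 6), (3, 7), (3, 8), (3, 9), (3, 10), (3, 11), (3, 12), (3, 13), (3, 14), (3, 15)]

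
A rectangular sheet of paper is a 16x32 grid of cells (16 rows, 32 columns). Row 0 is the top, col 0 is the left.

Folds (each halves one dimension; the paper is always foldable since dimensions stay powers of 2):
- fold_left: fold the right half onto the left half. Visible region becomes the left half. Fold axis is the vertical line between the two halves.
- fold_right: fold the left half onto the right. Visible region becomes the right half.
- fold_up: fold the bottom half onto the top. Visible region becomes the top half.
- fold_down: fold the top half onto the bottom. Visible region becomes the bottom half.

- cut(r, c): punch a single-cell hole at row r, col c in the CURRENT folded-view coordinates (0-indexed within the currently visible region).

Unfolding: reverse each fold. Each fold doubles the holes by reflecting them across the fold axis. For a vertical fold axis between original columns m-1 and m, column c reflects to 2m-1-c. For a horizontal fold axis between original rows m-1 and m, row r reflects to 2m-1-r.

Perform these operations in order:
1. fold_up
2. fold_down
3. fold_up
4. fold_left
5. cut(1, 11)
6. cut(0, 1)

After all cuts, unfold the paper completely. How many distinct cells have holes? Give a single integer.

Answer: 32

Derivation:
Op 1 fold_up: fold axis h@8; visible region now rows[0,8) x cols[0,32) = 8x32
Op 2 fold_down: fold axis h@4; visible region now rows[4,8) x cols[0,32) = 4x32
Op 3 fold_up: fold axis h@6; visible region now rows[4,6) x cols[0,32) = 2x32
Op 4 fold_left: fold axis v@16; visible region now rows[4,6) x cols[0,16) = 2x16
Op 5 cut(1, 11): punch at orig (5,11); cuts so far [(5, 11)]; region rows[4,6) x cols[0,16) = 2x16
Op 6 cut(0, 1): punch at orig (4,1); cuts so far [(4, 1), (5, 11)]; region rows[4,6) x cols[0,16) = 2x16
Unfold 1 (reflect across v@16): 4 holes -> [(4, 1), (4, 30), (5, 11), (5, 20)]
Unfold 2 (reflect across h@6): 8 holes -> [(4, 1), (4, 30), (5, 11), (5, 20), (6, 11), (6, 20), (7, 1), (7, 30)]
Unfold 3 (reflect across h@4): 16 holes -> [(0, 1), (0, 30), (1, 11), (1, 20), (2, 11), (2, 20), (3, 1), (3, 30), (4, 1), (4, 30), (5, 11), (5, 20), (6, 11), (6, 20), (7, 1), (7, 30)]
Unfold 4 (reflect across h@8): 32 holes -> [(0, 1), (0, 30), (1, 11), (1, 20), (2, 11), (2, 20), (3, 1), (3, 30), (4, 1), (4, 30), (5, 11), (5, 20), (6, 11), (6, 20), (7, 1), (7, 30), (8, 1), (8, 30), (9, 11), (9, 20), (10, 11), (10, 20), (11, 1), (11, 30), (12, 1), (12, 30), (13, 11), (13, 20), (14, 11), (14, 20), (15, 1), (15, 30)]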